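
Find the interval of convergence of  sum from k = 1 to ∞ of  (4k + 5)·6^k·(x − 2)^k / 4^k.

(4/3, 8/3)

Apply the ratio test: |a_{k+1}| / |a_k| = [(4(k+1) + 5)/(4k + 5)] · 6/4, which tends to 3/2 as k → ∞.
Hence the series converges for |x − 2| < 1/(3/2) = 2/3, so the radius of convergence is 2/3.
Check x = 8/3: the terms do not tend to 0, so the series diverges.
At x = 4/3: the terms have absolute value of order k, which does not tend to 0, so the series diverges by the divergence test.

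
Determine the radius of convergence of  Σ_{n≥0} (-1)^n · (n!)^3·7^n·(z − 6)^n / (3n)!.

By the ratio test, |a_{n+1}/a_n| = (n+1)³/[(3n+1)·(3n+2)·(3n+3)] · 7 → 7/27.
The series converges when 7/27 · |z − 6| < 1, giving R = 27/7.

R = 27/7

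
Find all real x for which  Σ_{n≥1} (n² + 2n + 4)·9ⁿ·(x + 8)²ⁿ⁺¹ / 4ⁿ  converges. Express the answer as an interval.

(-26/3, -22/3)

Ratio test: |a_{n+1}/a_n| = [((n+1)² + 2(n+1) + 4)/(n² + 2n + 4)] · 9/4 → 9/4 as n → ∞.
Writing y = (x + 8)², the series in y has radius 4/9, so |x + 8| < √(4/9) = 2/3 and R = 2/3.
Check x = -22/3: the terms have absolute value of order n², which does not tend to 0, so the series diverges by the divergence test.
When x = -26/3, the terms have absolute value of order n², which does not tend to 0, so the series diverges by the divergence test.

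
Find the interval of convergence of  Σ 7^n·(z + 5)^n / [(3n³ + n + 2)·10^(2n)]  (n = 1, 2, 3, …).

[-135/7, 65/7]

Apply the ratio test: |a_{n+1}| / |a_n| = [(3n³ + n + 2)/(3(n+1)³ + (n+1) + 2)] · 7/100, which tends to 7/100 as n → ∞.
Convergence for |z + 5| · 7/100 < 1, i.e. |z + 5| < 100/7. So R = 100/7.
Check z = 65/7: the series is dominated by a constant times Σ 1/n³, which converges (p = 3 > 1).
Endpoint z = -135/7: the terms are on the order of 1/n³, so the series converges absolutely by comparison with the p-series (p = 3 > 1).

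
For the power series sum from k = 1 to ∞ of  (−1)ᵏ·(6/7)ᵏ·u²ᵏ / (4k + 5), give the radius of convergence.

R = √42/6

Ratio test: |a_{k+1}/a_k| = [(4k + 5)/(4(k+1) + 5)] · 6/7 → 6/7 as k → ∞.
Successive powers of u differ by 2, so the series converges when |u|² · 6/7 < 1, i.e. |u| < √(7/6). So R = √42/6.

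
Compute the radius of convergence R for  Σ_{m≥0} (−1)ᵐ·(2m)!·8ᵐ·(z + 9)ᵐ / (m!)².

Ratio test: |a_{m+1}/a_m| = (2m+1)·(2m+2)/(m+1)² · 8 → 32 as m → ∞.
Thus R = 1/(32) = 1/32.

R = 1/32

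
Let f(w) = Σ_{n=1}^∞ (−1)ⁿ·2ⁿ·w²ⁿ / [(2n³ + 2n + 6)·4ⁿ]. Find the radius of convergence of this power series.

R = √2

Apply the ratio test: |a_{n+1}| / |a_n| = [(2n³ + 2n + 6)/(2(n+1)³ + 2(n+1) + 6)] · 2/4, which tends to 1/2 as n → ∞.
Since the exponent of w increases by 2 each term, convergence requires |w|² < 2, hence R = √2.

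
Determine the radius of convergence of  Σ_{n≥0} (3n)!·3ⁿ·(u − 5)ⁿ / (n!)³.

R = 1/81

The ratio of consecutive coefficients is (3n+1)·(3n+2)·(3n+3)/(n+1)³ · 3 → 81.
Hence the series converges for |u − 5| < 1/(81) = 1/81, so the radius of convergence is 1/81.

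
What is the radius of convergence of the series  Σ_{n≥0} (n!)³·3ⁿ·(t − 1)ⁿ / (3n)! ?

R = 9

The ratio of consecutive coefficients is (n+1)³/[(3n+1)·(3n+2)·(3n+3)] · 3 → 1/9.
Convergence for |t − 1| · 1/9 < 1, i.e. |t − 1| < 9. So R = 9.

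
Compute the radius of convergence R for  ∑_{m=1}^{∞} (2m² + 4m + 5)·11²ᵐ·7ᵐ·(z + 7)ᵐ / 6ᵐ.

By the ratio test, |a_{m+1}/a_m| = [(2(m+1)² + 4(m+1) + 5)/(2m² + 4m + 5)] · 121·7/6 → 847/6.
The series converges when 847/6 · |z + 7| < 1, giving R = 6/847.

R = 6/847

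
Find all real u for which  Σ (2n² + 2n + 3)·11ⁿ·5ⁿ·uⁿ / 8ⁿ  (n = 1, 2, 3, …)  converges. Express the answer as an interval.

The ratio of consecutive coefficients is [(2(n+1)² + 2(n+1) + 3)/(2n² + 2n + 3)] · 11·5/8 → 55/8.
Convergence for |u| · 55/8 < 1, i.e. |u| < 8/55. So R = 8/55.
Endpoint u = 8/55: the terms have absolute value of order n², which does not tend to 0, so the series diverges by the divergence test.
Check u = -8/55: the terms have absolute value of order n², which does not tend to 0, so the series diverges by the divergence test.

(-8/55, 8/55)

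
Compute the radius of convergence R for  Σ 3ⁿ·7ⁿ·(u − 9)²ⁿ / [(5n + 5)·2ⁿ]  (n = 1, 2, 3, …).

R = √42/21

Apply the ratio test: |a_{n+1}| / |a_n| = [(5n + 5)/(5(n+1) + 5)] · 3·7/2, which tends to 21/2 as n → ∞.
Writing y = (u − 9)², the series in y has radius 2/21, so |u − 9| < √(2/21) and R = √42/21.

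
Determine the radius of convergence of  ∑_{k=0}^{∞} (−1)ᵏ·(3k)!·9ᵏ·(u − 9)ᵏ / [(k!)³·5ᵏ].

Ratio test: |a_{k+1}/a_k| = (3k+1)·(3k+2)·(3k+3)/(k+1)³ · 9/5 → 243/5 as k → ∞.
Convergence for |u − 9| · 243/5 < 1, i.e. |u − 9| < 5/243. So R = 5/243.

R = 5/243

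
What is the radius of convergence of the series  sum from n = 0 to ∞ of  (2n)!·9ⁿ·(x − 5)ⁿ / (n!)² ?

The ratio of consecutive coefficients is (2n+1)·(2n+2)/(n+1)² · 9 → 36.
Thus R = 1/(36) = 1/36.

R = 1/36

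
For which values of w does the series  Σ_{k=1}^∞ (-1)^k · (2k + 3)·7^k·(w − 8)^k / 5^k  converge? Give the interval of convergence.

(51/7, 61/7)

Apply the ratio test: |a_{k+1}| / |a_k| = [(2(k+1) + 3)/(2k + 3)] · 7/5, which tends to 7/5 as k → ∞.
Thus R = 1/(7/5) = 5/7.
Check w = 61/7: the terms have absolute value of order k, which does not tend to 0, so the series diverges by the divergence test.
Check w = 51/7: the k-th term does not approach 0; divergence by the term test.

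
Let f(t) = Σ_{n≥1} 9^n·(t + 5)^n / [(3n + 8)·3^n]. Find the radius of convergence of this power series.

R = 1/3

Ratio test: |a_{n+1}/a_n| = [(3n + 8)/(3(n+1) + 8)] · 9/3 → 3 as n → ∞.
Thus R = 1/(3) = 1/3.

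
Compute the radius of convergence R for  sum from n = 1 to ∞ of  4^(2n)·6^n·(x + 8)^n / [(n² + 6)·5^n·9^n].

R = 15/32

By the ratio test, |a_{n+1}/a_n| = [(n² + 6)/((n+1)² + 6)] · 16·6/(5·9) → 32/15.
Thus R = 1/(32/15) = 15/32.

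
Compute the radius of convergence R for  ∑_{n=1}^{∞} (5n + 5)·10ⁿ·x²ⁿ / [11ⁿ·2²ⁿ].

R = √110/5

By the ratio test, |a_{n+1}/a_n| = [(5(n+1) + 5)/(5n + 5)] · 10/(11·4) → 5/22.
Writing y = x², the series in y has radius 22/5, so |x| < √(22/5) and R = √110/5.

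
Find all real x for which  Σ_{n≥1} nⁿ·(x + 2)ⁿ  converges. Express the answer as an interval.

{-2}

By the Cauchy root test, |a_n|^(1/n) = n → ∞.
Since the n-th root of |a_n| is unbounded, the series converges only at x = -2; R = 0.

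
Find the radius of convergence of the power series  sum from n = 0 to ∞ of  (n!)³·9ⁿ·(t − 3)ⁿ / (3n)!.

R = 3

Apply the ratio test: |a_{n+1}| / |a_n| = (n+1)³/[(3n+1)·(3n+2)·(3n+3)] · 9, which tends to 1/3 as n → ∞.
Convergence for |t − 3| · 1/3 < 1, i.e. |t − 3| < 3. So R = 3.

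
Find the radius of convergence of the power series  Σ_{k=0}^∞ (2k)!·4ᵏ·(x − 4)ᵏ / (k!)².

By the ratio test, |a_{k+1}/a_k| = (2k+1)·(2k+2)/(k+1)² · 4 → 16.
Thus R = 1/(16) = 1/16.

R = 1/16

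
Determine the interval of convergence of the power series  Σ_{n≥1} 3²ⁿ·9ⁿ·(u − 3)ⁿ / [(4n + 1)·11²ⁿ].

Apply the ratio test: |a_{n+1}| / |a_n| = [(4n + 1)/(4(n+1) + 1)] · 9·9/121, which tends to 81/121 as n → ∞.
Convergence for |u − 3| · 81/121 < 1, i.e. |u − 3| < 121/81. So R = 121/81.
Endpoint u = 364/81: comparison with the harmonic series Σ 1/n shows the series diverges.
When u = 122/81, the terms alternate in sign and decrease monotonically to 0 in absolute value (size ~ c/n), so the alternating series test gives convergence.

[122/81, 364/81)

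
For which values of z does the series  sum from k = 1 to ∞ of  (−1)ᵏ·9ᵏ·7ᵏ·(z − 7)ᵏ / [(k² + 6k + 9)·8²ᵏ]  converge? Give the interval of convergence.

The ratio of consecutive coefficients is [(k² + 6k + 9)/((k+1)² + 6(k+1) + 9)] · 9·7/64 → 63/64.
Hence the series converges for |z − 7| < 1/(63/64) = 64/63, so the radius of convergence is 64/63.
Endpoint z = 505/63: absolute convergence follows by limit comparison with Σ 1/k².
At z = 377/63: the series is dominated by a constant times Σ 1/k², which converges (p = 2 > 1).

[377/63, 505/63]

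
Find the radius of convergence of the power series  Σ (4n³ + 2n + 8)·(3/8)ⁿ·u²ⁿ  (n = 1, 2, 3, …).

R = 2√6/3

Apply the ratio test: |a_{n+1}| / |a_n| = [(4(n+1)³ + 2(n+1) + 8)/(4n³ + 2n + 8)] · 3/8, which tends to 3/8 as n → ∞.
Writing y = u², the series in y has radius 8/3, so |u| < √(8/3) and R = 2√6/3.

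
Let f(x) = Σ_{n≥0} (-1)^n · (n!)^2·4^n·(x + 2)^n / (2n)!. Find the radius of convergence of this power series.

The ratio of consecutive coefficients is (n+1)²/[(2n+1)·(2n+2)] · 4 → 1.
So the series converges when |x + 2| < 1 and diverges when |x + 2| > 1; R = 1.

R = 1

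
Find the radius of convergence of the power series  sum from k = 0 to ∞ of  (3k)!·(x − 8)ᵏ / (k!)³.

The ratio of consecutive coefficients is (3k+1)·(3k+2)·(3k+3)/(k+1)³ → 27.
Hence the series converges for |x − 8| < 1/(27) = 1/27, so the radius of convergence is 1/27.

R = 1/27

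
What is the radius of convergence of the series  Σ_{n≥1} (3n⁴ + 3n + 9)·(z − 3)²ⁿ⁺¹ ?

R = 1

Ratio test: |a_{n+1}/a_n| = (3(n+1)⁴ + 3(n+1) + 9)/(3n⁴ + 3n + 9) → 1 as n → ∞.
Writing y = (z − 3)², the series in y has radius 1, so |z − 3| < √(1) = 1 and R = 1.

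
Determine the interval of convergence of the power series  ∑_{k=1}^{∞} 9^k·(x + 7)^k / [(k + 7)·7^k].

[-70/9, -56/9)

The ratio of consecutive coefficients is [(k + 7)/((k+1) + 7)] · 9/7 → 9/7.
Thus R = 1/(9/7) = 7/9.
At x = -56/9: the terms are asymptotic to a nonzero constant times 1/k, so the series diverges by limit comparison with Σ 1/k.
Endpoint x = -70/9: an alternating series whose terms decrease to 0 in absolute value, so it converges by the Leibniz criterion.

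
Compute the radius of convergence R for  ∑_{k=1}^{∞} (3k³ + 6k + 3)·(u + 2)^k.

R = 1

By the ratio test, |a_{k+1}/a_k| = (3(k+1)³ + 6(k+1) + 3)/(3k³ + 6k + 3) → 1.
Convergence for |u + 2| < 1, so R = 1.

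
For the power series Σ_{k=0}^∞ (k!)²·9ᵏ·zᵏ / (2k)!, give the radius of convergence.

R = 4/9

Ratio test: |a_{k+1}/a_k| = (k+1)²/[(2k+1)·(2k+2)] · 9 → 9/4 as k → ∞.
Thus R = 1/(9/4) = 4/9.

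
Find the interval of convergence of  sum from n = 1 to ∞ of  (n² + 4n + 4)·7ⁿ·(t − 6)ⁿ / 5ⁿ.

Ratio test: |a_{n+1}/a_n| = [((n+1)² + 4(n+1) + 4)/(n² + 4n + 4)] · 7/5 → 7/5 as n → ∞.
The series converges when 7/5 · |t − 6| < 1, giving R = 5/7.
When t = 47/7, the n-th term does not approach 0; divergence by the term test.
Endpoint t = 37/7: the terms have absolute value of order n², which does not tend to 0, so the series diverges by the divergence test.

(37/7, 47/7)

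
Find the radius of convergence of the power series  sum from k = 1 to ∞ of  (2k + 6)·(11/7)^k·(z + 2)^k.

R = 7/11

The ratio of consecutive coefficients is [(2(k+1) + 6)/(2k + 6)] · 11/7 → 11/7.
The series converges when 11/7 · |z + 2| < 1, giving R = 7/11.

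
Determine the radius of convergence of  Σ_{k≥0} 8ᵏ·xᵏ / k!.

Apply the ratio test: |a_{k+1}| / |a_k| = 8 · 1/(k+1), which tends to 0 as k → ∞.
The ratio tends to 0 regardless of x, hence R = ∞.

R = ∞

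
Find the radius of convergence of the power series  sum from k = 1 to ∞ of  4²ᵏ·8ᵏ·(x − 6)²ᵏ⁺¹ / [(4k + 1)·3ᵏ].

Ratio test: |a_{k+1}/a_k| = [(4k + 1)/(4(k+1) + 1)] · 16·8/3 → 128/3 as k → ∞.
Successive powers of (x − 6) differ by 2, so the series converges when |x − 6|² · 128/3 < 1, i.e. |x − 6| < √(3/128). So R = √6/16.

R = √6/16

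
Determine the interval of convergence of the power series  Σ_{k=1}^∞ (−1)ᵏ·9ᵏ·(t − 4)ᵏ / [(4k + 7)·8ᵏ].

(28/9, 44/9]

Ratio test: |a_{k+1}/a_k| = [(4k + 7)/(4(k+1) + 7)] · 9/8 → 9/8 as k → ∞.
The series converges when 9/8 · |t − 4| < 1, giving R = 8/9.
At t = 44/9: the terms alternate in sign and decrease monotonically to 0 in absolute value (size ~ c/k), so the alternating series test gives convergence.
At t = 28/9: the terms are asymptotic to a nonzero constant times 1/k, so the series diverges by limit comparison with Σ 1/k.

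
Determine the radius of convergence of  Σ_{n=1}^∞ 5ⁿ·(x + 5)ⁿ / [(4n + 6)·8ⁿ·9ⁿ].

The ratio of consecutive coefficients is [(4n + 6)/(4(n+1) + 6)] · 5/(8·9) → 5/72.
Hence the series converges for |x + 5| < 1/(5/72) = 72/5, so the radius of convergence is 72/5.

R = 72/5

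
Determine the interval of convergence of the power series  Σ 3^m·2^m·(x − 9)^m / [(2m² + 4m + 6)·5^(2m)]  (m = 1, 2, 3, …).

By the ratio test, |a_{m+1}/a_m| = [(2m² + 4m + 6)/(2(m+1)² + 4(m+1) + 6)] · 3·2/25 → 6/25.
The series converges when 6/25 · |x − 9| < 1, giving R = 25/6.
At x = 79/6: the terms are on the order of 1/m², so the series converges absolutely by comparison with the p-series (p = 2 > 1).
Check x = 29/6: the series is dominated by a constant times Σ 1/m², which converges (p = 2 > 1).

[29/6, 79/6]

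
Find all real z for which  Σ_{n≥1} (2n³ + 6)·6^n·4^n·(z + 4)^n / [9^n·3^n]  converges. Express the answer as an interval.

The ratio of consecutive coefficients is [(2(n+1)³ + 6)/(2n³ + 6)] · 6·4/(9·3) → 8/9.
Hence the series converges for |z + 4| < 1/(8/9) = 9/8, so the radius of convergence is 9/8.
When z = -23/8, the n-th term does not approach 0; divergence by the term test.
Check z = -41/8: the terms do not tend to 0, so the series diverges.

(-41/8, -23/8)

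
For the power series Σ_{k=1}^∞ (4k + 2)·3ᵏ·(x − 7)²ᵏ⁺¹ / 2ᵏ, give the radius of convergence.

Ratio test: |a_{k+1}/a_k| = [(4(k+1) + 2)/(4k + 2)] · 3/2 → 3/2 as k → ∞.
Successive powers of (x − 7) differ by 2, so the series converges when |x − 7|² · 3/2 < 1, i.e. |x − 7| < √(2/3). So R = √6/3.

R = √6/3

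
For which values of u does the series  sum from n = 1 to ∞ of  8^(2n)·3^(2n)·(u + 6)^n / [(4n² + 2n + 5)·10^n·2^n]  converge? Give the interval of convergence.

Ratio test: |a_{n+1}/a_n| = [(4n² + 2n + 5)/(4(n+1)² + 2(n+1) + 5)] · 64·9/(10·2) → 144/5 as n → ∞.
Convergence for |u + 6| · 144/5 < 1, i.e. |u + 6| < 5/144. So R = 5/144.
When u = -859/144, the terms are on the order of 1/n², so the series converges absolutely by comparison with the p-series (p = 2 > 1).
Endpoint u = -869/144: absolute convergence follows by limit comparison with Σ 1/n².

[-869/144, -859/144]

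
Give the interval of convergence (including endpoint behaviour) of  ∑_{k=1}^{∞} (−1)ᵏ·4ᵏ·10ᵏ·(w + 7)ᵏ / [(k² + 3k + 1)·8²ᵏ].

Ratio test: |a_{k+1}/a_k| = [(k² + 3k + 1)/((k+1)² + 3(k+1) + 1)] · 4·10/64 → 5/8 as k → ∞.
Convergence for |w + 7| · 5/8 < 1, i.e. |w + 7| < 8/5. So R = 8/5.
When w = -27/5, absolute convergence follows by limit comparison with Σ 1/k².
Endpoint w = -43/5: the series is dominated by a constant times Σ 1/k², which converges (p = 2 > 1).

[-43/5, -27/5]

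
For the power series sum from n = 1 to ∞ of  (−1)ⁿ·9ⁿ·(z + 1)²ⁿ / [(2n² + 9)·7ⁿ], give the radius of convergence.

R = √7/3

Ratio test: |a_{n+1}/a_n| = [(2n² + 9)/(2(n+1)² + 9)] · 9/7 → 9/7 as n → ∞.
Successive powers of (z + 1) differ by 2, so the series converges when |z + 1|² · 9/7 < 1, i.e. |z + 1| < √(7/9). So R = √7/3.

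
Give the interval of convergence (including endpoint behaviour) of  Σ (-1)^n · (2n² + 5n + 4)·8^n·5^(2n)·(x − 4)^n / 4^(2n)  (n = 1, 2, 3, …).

(98/25, 102/25)

By the ratio test, |a_{n+1}/a_n| = [(2(n+1)² + 5(n+1) + 4)/(2n² + 5n + 4)] · 8·25/16 → 25/2.
The series converges when 25/2 · |x − 4| < 1, giving R = 2/25.
At x = 102/25: the terms have absolute value of order n², which does not tend to 0, so the series diverges by the divergence test.
Endpoint x = 98/25: the terms do not tend to 0, so the series diverges.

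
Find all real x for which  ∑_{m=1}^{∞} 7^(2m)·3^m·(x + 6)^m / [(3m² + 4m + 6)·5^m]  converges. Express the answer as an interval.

[-887/147, -877/147]

By the ratio test, |a_{m+1}/a_m| = [(3m² + 4m + 6)/(3(m+1)² + 4(m+1) + 6)] · 49·3/5 → 147/5.
Convergence for |x + 6| · 147/5 < 1, i.e. |x + 6| < 5/147. So R = 5/147.
Check x = -877/147: the series is dominated by a constant times Σ 1/m², which converges (p = 2 > 1).
When x = -887/147, the terms are on the order of 1/m², so the series converges absolutely by comparison with the p-series (p = 2 > 1).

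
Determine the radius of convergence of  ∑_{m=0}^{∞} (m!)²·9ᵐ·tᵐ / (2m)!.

The ratio of consecutive coefficients is (m+1)²/[(2m+1)·(2m+2)] · 9 → 9/4.
The series converges when 9/4 · |t| < 1, giving R = 4/9.

R = 4/9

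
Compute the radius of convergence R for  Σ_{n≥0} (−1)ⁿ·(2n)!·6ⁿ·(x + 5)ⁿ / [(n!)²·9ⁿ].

Apply the ratio test: |a_{n+1}| / |a_n| = (2n+1)·(2n+2)/(n+1)² · 6/9, which tends to 8/3 as n → ∞.
Hence the series converges for |x + 5| < 1/(8/3) = 3/8, so the radius of convergence is 3/8.

R = 3/8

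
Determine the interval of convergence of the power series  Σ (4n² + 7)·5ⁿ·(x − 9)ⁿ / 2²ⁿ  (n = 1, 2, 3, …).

(41/5, 49/5)

Apply the ratio test: |a_{n+1}| / |a_n| = [(4(n+1)² + 7)/(4n² + 7)] · 5/4, which tends to 5/4 as n → ∞.
Hence the series converges for |x − 9| < 1/(5/4) = 4/5, so the radius of convergence is 4/5.
Endpoint x = 49/5: the terms have absolute value of order n², which does not tend to 0, so the series diverges by the divergence test.
Endpoint x = 41/5: the n-th term does not approach 0; divergence by the term test.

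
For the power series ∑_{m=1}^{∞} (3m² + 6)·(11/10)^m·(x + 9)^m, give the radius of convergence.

Apply the ratio test: |a_{m+1}| / |a_m| = [(3(m+1)² + 6)/(3m² + 6)] · 11/10, which tends to 11/10 as m → ∞.
Convergence for |x + 9| · 11/10 < 1, i.e. |x + 9| < 10/11. So R = 10/11.

R = 10/11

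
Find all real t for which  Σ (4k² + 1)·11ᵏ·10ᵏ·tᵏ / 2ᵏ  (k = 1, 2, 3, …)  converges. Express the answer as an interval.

(-1/55, 1/55)

Ratio test: |a_{k+1}/a_k| = [(4(k+1)² + 1)/(4k² + 1)] · 11·10/2 → 55 as k → ∞.
The series converges when 55 · |t| < 1, giving R = 1/55.
When t = 1/55, the k-th term does not approach 0; divergence by the term test.
At t = -1/55: the k-th term does not approach 0; divergence by the term test.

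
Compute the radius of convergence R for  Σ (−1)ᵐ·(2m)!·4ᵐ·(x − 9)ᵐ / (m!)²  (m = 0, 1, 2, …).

Apply the ratio test: |a_{m+1}| / |a_m| = (2m+1)·(2m+2)/(m+1)² · 4, which tends to 16 as m → ∞.
The series converges when 16 · |x − 9| < 1, giving R = 1/16.

R = 1/16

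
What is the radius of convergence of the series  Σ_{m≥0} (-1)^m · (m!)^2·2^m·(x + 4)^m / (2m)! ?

The ratio of consecutive coefficients is (m+1)²/[(2m+1)·(2m+2)] · 2 → 1/2.
Convergence for |x + 4| · 1/2 < 1, i.e. |x + 4| < 2. So R = 2.

R = 2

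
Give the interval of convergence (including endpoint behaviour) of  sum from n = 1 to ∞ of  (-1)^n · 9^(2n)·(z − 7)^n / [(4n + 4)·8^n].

(559/81, 575/81]

Ratio test: |a_{n+1}/a_n| = [(4n + 4)/(4(n+1) + 4)] · 81/8 → 81/8 as n → ∞.
The series converges when 81/8 · |z − 7| < 1, giving R = 8/81.
Endpoint z = 575/81: convergence follows from the alternating series test (terms decrease monotonically to 0).
At z = 559/81: the terms are asymptotic to a nonzero constant times 1/n, so the series diverges by limit comparison with Σ 1/n.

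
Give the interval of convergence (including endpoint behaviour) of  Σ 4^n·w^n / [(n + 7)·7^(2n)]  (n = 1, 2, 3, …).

Apply the ratio test: |a_{n+1}| / |a_n| = [(n + 7)/((n+1) + 7)] · 4/49, which tends to 4/49 as n → ∞.
Convergence for |w| · 4/49 < 1, i.e. |w| < 49/4. So R = 49/4.
Endpoint w = 49/4: comparison with the harmonic series Σ 1/n shows the series diverges.
At w = -49/4: convergence follows from the alternating series test (terms decrease monotonically to 0).

[-49/4, 49/4)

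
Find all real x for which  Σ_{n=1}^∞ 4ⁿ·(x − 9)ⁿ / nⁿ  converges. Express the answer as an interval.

(−∞, ∞)

By the Cauchy root test, |a_n|^(1/n) = 4/n → 0.
Since the n-th root of |a_n| tends to 0, the series converges for all real x; R = ∞.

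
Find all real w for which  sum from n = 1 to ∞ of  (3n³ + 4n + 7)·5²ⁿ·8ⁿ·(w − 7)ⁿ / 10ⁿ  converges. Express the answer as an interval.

Ratio test: |a_{n+1}/a_n| = [(3(n+1)³ + 4(n+1) + 7)/(3n³ + 4n + 7)] · 25·8/10 → 20 as n → ∞.
The series converges when 20 · |w − 7| < 1, giving R = 1/20.
When w = 141/20, the n-th term does not approach 0; divergence by the term test.
Check w = 139/20: the terms have absolute value of order n³, which does not tend to 0, so the series diverges by the divergence test.

(139/20, 141/20)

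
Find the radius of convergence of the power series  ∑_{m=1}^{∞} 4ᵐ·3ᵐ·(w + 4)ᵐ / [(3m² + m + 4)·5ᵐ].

R = 5/12

By the ratio test, |a_{m+1}/a_m| = [(3m² + m + 4)/(3(m+1)² + (m+1) + 4)] · 4·3/5 → 12/5.
The series converges when 12/5 · |w + 4| < 1, giving R = 5/12.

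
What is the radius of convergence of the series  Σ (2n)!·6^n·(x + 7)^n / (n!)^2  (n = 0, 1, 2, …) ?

Apply the ratio test: |a_{n+1}| / |a_n| = (2n+1)·(2n+2)/(n+1)² · 6, which tends to 24 as n → ∞.
The series converges when 24 · |x + 7| < 1, giving R = 1/24.

R = 1/24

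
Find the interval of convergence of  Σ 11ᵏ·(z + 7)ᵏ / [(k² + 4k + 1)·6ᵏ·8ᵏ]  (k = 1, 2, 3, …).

The ratio of consecutive coefficients is [(k² + 4k + 1)/((k+1)² + 4(k+1) + 1)] · 11/(6·8) → 11/48.
The series converges when 11/48 · |z + 7| < 1, giving R = 48/11.
When z = -29/11, the series is dominated by a constant times Σ 1/k², which converges (p = 2 > 1).
Check z = -125/11: the terms are on the order of 1/k², so the series converges absolutely by comparison with the p-series (p = 2 > 1).

[-125/11, -29/11]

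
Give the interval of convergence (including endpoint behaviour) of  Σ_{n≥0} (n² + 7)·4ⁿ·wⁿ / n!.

By the ratio test, |a_{n+1}/a_n| = ((n+1)² + 7)/(n² + 7) · 4 · 1/(n+1) → 0.
The limit is 0, so the series converges for all w; R = ∞.

(−∞, ∞)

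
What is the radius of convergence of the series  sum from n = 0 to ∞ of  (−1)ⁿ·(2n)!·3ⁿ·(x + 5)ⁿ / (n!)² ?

R = 1/12

Ratio test: |a_{n+1}/a_n| = (2n+1)·(2n+2)/(n+1)² · 3 → 12 as n → ∞.
Thus R = 1/(12) = 1/12.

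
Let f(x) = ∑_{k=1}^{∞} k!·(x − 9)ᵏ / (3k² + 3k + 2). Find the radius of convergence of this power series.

R = 0

The ratio of consecutive coefficients is (k+1) · (3k² + 3k + 2)/(3(k+1)² + 3(k+1) + 2) → ∞.
The terms grow without bound for any (x − 9) ≠ 0, so R = 0 (convergence only at x = 9).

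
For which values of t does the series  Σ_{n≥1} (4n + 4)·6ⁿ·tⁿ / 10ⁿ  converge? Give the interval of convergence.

(-5/3, 5/3)

By the ratio test, |a_{n+1}/a_n| = [(4(n+1) + 4)/(4n + 4)] · 6/10 → 3/5.
The series converges when 3/5 · |t| < 1, giving R = 5/3.
Endpoint t = 5/3: the n-th term does not approach 0; divergence by the term test.
When t = -5/3, the terms do not tend to 0, so the series diverges.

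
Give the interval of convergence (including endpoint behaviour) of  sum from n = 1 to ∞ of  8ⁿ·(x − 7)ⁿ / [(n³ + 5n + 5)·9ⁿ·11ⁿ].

[-43/8, 155/8]

By the ratio test, |a_{n+1}/a_n| = [(n³ + 5n + 5)/((n+1)³ + 5(n+1) + 5)] · 8/(9·11) → 8/99.
Hence the series converges for |x − 7| < 1/(8/99) = 99/8, so the radius of convergence is 99/8.
At x = 155/8: the terms are on the order of 1/n³, so the series converges absolutely by comparison with the p-series (p = 3 > 1).
Check x = -43/8: the series is dominated by a constant times Σ 1/n³, which converges (p = 3 > 1).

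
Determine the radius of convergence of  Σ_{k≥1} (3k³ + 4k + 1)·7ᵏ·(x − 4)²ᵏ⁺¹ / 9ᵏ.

R = 3√7/7

Ratio test: |a_{k+1}/a_k| = [(3(k+1)³ + 4(k+1) + 1)/(3k³ + 4k + 1)] · 7/9 → 7/9 as k → ∞.
Successive powers of (x − 4) differ by 2, so the series converges when |x − 4|² · 7/9 < 1, i.e. |x − 4| < √(9/7). So R = 3√7/7.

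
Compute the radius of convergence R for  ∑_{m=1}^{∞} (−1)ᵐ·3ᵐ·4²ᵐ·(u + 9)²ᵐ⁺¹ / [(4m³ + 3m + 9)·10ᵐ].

The ratio of consecutive coefficients is [(4m³ + 3m + 9)/(4(m+1)³ + 3(m+1) + 9)] · 3·16/10 → 24/5.
Since the exponent of (u + 9) increases by 2 each term, convergence requires |u + 9|² < 5/24, hence R = √30/12.

R = √30/12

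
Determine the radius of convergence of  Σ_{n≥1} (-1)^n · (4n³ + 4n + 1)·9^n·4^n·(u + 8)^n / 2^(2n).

By the ratio test, |a_{n+1}/a_n| = [(4(n+1)³ + 4(n+1) + 1)/(4n³ + 4n + 1)] · 9·4/4 → 9.
The series converges when 9 · |u + 8| < 1, giving R = 1/9.

R = 1/9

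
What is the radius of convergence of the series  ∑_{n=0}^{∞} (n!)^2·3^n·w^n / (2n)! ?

The ratio of consecutive coefficients is (n+1)²/[(2n+1)·(2n+2)] · 3 → 3/4.
Thus R = 1/(3/4) = 4/3.

R = 4/3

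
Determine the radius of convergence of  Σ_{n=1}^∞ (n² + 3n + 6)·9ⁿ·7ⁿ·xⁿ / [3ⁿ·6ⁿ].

The ratio of consecutive coefficients is [((n+1)² + 3(n+1) + 6)/(n² + 3n + 6)] · 9·7/(3·6) → 7/2.
The series converges when 7/2 · |x| < 1, giving R = 2/7.

R = 2/7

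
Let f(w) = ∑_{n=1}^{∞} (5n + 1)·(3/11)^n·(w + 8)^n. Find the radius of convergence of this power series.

The ratio of consecutive coefficients is [(5(n+1) + 1)/(5n + 1)] · 3/11 → 3/11.
Hence the series converges for |w + 8| < 1/(3/11) = 11/3, so the radius of convergence is 11/3.

R = 11/3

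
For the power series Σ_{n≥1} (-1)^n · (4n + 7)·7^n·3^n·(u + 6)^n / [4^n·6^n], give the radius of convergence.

R = 8/7

The ratio of consecutive coefficients is [(4(n+1) + 7)/(4n + 7)] · 7·3/(4·6) → 7/8.
The series converges when 7/8 · |u + 6| < 1, giving R = 8/7.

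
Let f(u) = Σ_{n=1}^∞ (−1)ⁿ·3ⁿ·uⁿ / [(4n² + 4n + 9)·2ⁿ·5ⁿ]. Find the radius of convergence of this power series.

Apply the ratio test: |a_{n+1}| / |a_n| = [(4n² + 4n + 9)/(4(n+1)² + 4(n+1) + 9)] · 3/(2·5), which tends to 3/10 as n → ∞.
Hence the series converges for |u| < 1/(3/10) = 10/3, so the radius of convergence is 10/3.

R = 10/3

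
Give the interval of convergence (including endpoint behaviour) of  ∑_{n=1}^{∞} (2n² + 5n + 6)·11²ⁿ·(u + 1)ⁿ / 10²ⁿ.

The ratio of consecutive coefficients is [(2(n+1)² + 5(n+1) + 6)/(2n² + 5n + 6)] · 121/100 → 121/100.
Convergence for |u + 1| · 121/100 < 1, i.e. |u + 1| < 100/121. So R = 100/121.
When u = -21/121, the terms do not tend to 0, so the series diverges.
When u = -221/121, the terms have absolute value of order n², which does not tend to 0, so the series diverges by the divergence test.

(-221/121, -21/121)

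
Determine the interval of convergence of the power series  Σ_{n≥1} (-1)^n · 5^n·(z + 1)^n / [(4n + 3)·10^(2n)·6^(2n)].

(-721, 719]

By the ratio test, |a_{n+1}/a_n| = [(4n + 3)/(4(n+1) + 3)] · 5/(100·36) → 1/720.
Hence the series converges for |z + 1| < 1/(1/720) = 720, so the radius of convergence is 720.
When z = 719, an alternating series whose terms decrease to 0 in absolute value, so it converges by the Leibniz criterion.
At z = -721: the terms are asymptotic to a nonzero constant times 1/n, so the series diverges by limit comparison with Σ 1/n.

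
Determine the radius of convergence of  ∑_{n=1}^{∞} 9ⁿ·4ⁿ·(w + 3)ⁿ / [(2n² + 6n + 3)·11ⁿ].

R = 11/36

Apply the ratio test: |a_{n+1}| / |a_n| = [(2n² + 6n + 3)/(2(n+1)² + 6(n+1) + 3)] · 9·4/11, which tends to 36/11 as n → ∞.
Convergence for |w + 3| · 36/11 < 1, i.e. |w + 3| < 11/36. So R = 11/36.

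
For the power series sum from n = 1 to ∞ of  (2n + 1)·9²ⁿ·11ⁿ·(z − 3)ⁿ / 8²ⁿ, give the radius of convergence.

Ratio test: |a_{n+1}/a_n| = [(2(n+1) + 1)/(2n + 1)] · 81·11/64 → 891/64 as n → ∞.
Convergence for |z − 3| · 891/64 < 1, i.e. |z − 3| < 64/891. So R = 64/891.

R = 64/891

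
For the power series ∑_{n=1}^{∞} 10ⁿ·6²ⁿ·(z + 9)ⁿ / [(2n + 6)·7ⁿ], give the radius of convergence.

R = 7/360

Ratio test: |a_{n+1}/a_n| = [(2n + 6)/(2(n+1) + 6)] · 10·36/7 → 360/7 as n → ∞.
Thus R = 1/(360/7) = 7/360.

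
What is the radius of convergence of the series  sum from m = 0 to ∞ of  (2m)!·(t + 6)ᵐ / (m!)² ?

Ratio test: |a_{m+1}/a_m| = (2m+1)·(2m+2)/(m+1)² → 4 as m → ∞.
Thus R = 1/(4) = 1/4.

R = 1/4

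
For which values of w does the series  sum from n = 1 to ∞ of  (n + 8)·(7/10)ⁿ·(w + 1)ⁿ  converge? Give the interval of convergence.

Apply the ratio test: |a_{n+1}| / |a_n| = [((n+1) + 8)/(n + 8)] · 7/10, which tends to 7/10 as n → ∞.
Convergence for |w + 1| · 7/10 < 1, i.e. |w + 1| < 10/7. So R = 10/7.
When w = 3/7, the terms do not tend to 0, so the series diverges.
When w = -17/7, the terms have absolute value of order n, which does not tend to 0, so the series diverges by the divergence test.

(-17/7, 3/7)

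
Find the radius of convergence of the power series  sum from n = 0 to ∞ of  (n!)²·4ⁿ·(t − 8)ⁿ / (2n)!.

R = 1

Apply the ratio test: |a_{n+1}| / |a_n| = (n+1)²/[(2n+1)·(2n+2)] · 4, which tends to 1 as n → ∞.
So the series converges when |t − 8| < 1 and diverges when |t − 8| > 1; R = 1.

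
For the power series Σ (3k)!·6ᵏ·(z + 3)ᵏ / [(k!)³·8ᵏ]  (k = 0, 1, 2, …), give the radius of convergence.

R = 4/81

Ratio test: |a_{k+1}/a_k| = (3k+1)·(3k+2)·(3k+3)/(k+1)³ · 6/8 → 81/4 as k → ∞.
The series converges when 81/4 · |z + 3| < 1, giving R = 4/81.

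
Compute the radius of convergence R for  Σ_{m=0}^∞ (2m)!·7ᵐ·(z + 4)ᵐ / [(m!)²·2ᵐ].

R = 1/14

The ratio of consecutive coefficients is (2m+1)·(2m+2)/(m+1)² · 7/2 → 14.
Hence the series converges for |z + 4| < 1/(14) = 1/14, so the radius of convergence is 1/14.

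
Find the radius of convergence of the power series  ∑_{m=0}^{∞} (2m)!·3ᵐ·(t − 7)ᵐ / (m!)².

R = 1/12

The ratio of consecutive coefficients is (2m+1)·(2m+2)/(m+1)² · 3 → 12.
Convergence for |t − 7| · 12 < 1, i.e. |t − 7| < 1/12. So R = 1/12.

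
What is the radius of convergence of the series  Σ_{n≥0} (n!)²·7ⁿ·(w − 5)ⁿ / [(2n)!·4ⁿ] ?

Ratio test: |a_{n+1}/a_n| = (n+1)²/[(2n+1)·(2n+2)] · 7/4 → 7/16 as n → ∞.
Thus R = 1/(7/16) = 16/7.

R = 16/7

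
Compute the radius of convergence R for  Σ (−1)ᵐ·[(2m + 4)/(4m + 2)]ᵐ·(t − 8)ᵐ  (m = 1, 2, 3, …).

Applying the root test, |a_m|^(1/m) = (2m + 4)/(4m + 2) → 1/2.
Convergence for |t − 8| · 1/2 < 1, i.e. |t − 8| < 2. So R = 2.

R = 2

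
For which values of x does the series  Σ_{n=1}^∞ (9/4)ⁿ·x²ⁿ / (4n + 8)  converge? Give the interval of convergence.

(-2/3, 2/3)

By the ratio test, |a_{n+1}/a_n| = [(4n + 8)/(4(n+1) + 8)] · 9/4 → 9/4.
Writing y = x², the series in y has radius 4/9, so |x| < √(4/9) = 2/3 and R = 2/3.
When x = 2/3, the terms are asymptotic to a nonzero constant times 1/n, so the series diverges by limit comparison with Σ 1/n.
Check x = -2/3: the terms are asymptotic to a nonzero constant times 1/n, so the series diverges by limit comparison with Σ 1/n.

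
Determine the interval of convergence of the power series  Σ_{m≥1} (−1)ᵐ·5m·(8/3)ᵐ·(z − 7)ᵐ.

Apply the ratio test: |a_{m+1}| / |a_m| = [5(m+1)/5m] · 8/3, which tends to 8/3 as m → ∞.
Thus R = 1/(8/3) = 3/8.
When z = 59/8, the m-th term does not approach 0; divergence by the term test.
Check z = 53/8: the terms do not tend to 0, so the series diverges.

(53/8, 59/8)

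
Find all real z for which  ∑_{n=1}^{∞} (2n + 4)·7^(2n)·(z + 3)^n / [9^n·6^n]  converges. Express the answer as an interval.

(-201/49, -93/49)

Apply the ratio test: |a_{n+1}| / |a_n| = [(2(n+1) + 4)/(2n + 4)] · 49/(9·6), which tends to 49/54 as n → ∞.
Hence the series converges for |z + 3| < 1/(49/54) = 54/49, so the radius of convergence is 54/49.
Check z = -93/49: the terms do not tend to 0, so the series diverges.
Endpoint z = -201/49: the n-th term does not approach 0; divergence by the term test.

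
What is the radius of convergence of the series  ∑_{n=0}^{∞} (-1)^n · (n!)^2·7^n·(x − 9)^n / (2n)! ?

R = 4/7

Apply the ratio test: |a_{n+1}| / |a_n| = (n+1)²/[(2n+1)·(2n+2)] · 7, which tends to 7/4 as n → ∞.
The series converges when 7/4 · |x − 9| < 1, giving R = 4/7.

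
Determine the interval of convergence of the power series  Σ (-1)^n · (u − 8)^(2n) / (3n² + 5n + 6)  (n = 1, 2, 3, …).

[7, 9]

The ratio of consecutive coefficients is (3n² + 5n + 6)/(3(n+1)² + 5(n+1) + 6) → 1.
Since the exponent of (u − 8) increases by 2 each term, convergence requires |u − 8|² < 1, hence R = 1.
Check u = 9: the terms are on the order of 1/n², so the series converges absolutely by comparison with the p-series (p = 2 > 1).
Endpoint u = 7: the terms are on the order of 1/n², so the series converges absolutely by comparison with the p-series (p = 2 > 1).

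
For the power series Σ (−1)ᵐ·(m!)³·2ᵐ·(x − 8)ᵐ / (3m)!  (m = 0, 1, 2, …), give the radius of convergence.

R = 27/2

Ratio test: |a_{m+1}/a_m| = (m+1)³/[(3m+1)·(3m+2)·(3m+3)] · 2 → 2/27 as m → ∞.
Thus R = 1/(2/27) = 27/2.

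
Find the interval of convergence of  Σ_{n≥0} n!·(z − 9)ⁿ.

{9}

Apply the ratio test: |a_{n+1}| / |a_n| = (n+1), which tends to ∞ as n → ∞.
The terms grow without bound for any (z − 9) ≠ 0, so R = 0 (convergence only at z = 9).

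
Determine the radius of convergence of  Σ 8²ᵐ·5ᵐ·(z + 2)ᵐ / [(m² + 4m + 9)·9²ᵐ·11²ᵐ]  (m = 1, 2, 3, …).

R = 9801/320

The ratio of consecutive coefficients is [(m² + 4m + 9)/((m+1)² + 4(m+1) + 9)] · 64·5/(81·121) → 320/9801.
Thus R = 1/(320/9801) = 9801/320.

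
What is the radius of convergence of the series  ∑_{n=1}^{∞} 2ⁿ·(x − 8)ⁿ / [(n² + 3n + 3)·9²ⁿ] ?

Ratio test: |a_{n+1}/a_n| = [(n² + 3n + 3)/((n+1)² + 3(n+1) + 3)] · 2/81 → 2/81 as n → ∞.
Hence the series converges for |x − 8| < 1/(2/81) = 81/2, so the radius of convergence is 81/2.

R = 81/2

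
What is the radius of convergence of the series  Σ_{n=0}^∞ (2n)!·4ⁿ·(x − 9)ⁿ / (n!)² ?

R = 1/16

The ratio of consecutive coefficients is (2n+1)·(2n+2)/(n+1)² · 4 → 16.
The series converges when 16 · |x − 9| < 1, giving R = 1/16.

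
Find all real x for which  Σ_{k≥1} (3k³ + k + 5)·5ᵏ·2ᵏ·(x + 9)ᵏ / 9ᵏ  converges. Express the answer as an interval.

By the ratio test, |a_{k+1}/a_k| = [(3(k+1)³ + (k+1) + 5)/(3k³ + k + 5)] · 5·2/9 → 10/9.
Hence the series converges for |x + 9| < 1/(10/9) = 9/10, so the radius of convergence is 9/10.
At x = -81/10: the terms have absolute value of order k³, which does not tend to 0, so the series diverges by the divergence test.
Endpoint x = -99/10: the terms do not tend to 0, so the series diverges.

(-99/10, -81/10)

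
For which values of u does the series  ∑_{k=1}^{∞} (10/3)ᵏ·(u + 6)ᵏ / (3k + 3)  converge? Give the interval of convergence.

By the ratio test, |a_{k+1}/a_k| = [(3k + 3)/(3(k+1) + 3)] · 10/3 → 10/3.
The series converges when 10/3 · |u + 6| < 1, giving R = 3/10.
Endpoint u = -57/10: the terms behave like c/k; limit comparison with the harmonic series gives divergence.
Check u = -63/10: an alternating series whose terms decrease to 0 in absolute value, so it converges by the Leibniz criterion.

[-63/10, -57/10)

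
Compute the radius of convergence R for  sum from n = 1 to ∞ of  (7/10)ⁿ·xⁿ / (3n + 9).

R = 10/7

Apply the ratio test: |a_{n+1}| / |a_n| = [(3n + 9)/(3(n+1) + 9)] · 7/10, which tends to 7/10 as n → ∞.
The series converges when 7/10 · |x| < 1, giving R = 10/7.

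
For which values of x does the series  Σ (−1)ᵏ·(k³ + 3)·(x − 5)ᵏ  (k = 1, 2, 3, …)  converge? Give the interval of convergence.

(4, 6)

Apply the ratio test: |a_{k+1}| / |a_k| = ((k+1)³ + 3)/(k³ + 3), which tends to 1 as k → ∞.
So the series converges when |x − 5| < 1 and diverges when |x − 5| > 1; R = 1.
At x = 6: the k-th term does not approach 0; divergence by the term test.
Check x = 4: the terms have absolute value of order k³, which does not tend to 0, so the series diverges by the divergence test.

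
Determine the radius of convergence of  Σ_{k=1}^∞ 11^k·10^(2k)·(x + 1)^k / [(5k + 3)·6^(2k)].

R = 9/275

The ratio of consecutive coefficients is [(5k + 3)/(5(k+1) + 3)] · 11·100/36 → 275/9.
Thus R = 1/(275/9) = 9/275.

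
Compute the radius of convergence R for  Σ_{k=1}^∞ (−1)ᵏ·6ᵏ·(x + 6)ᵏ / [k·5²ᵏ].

R = 25/6

Ratio test: |a_{k+1}/a_k| = [k/(k+1)] · 6/25 → 6/25 as k → ∞.
The series converges when 6/25 · |x + 6| < 1, giving R = 25/6.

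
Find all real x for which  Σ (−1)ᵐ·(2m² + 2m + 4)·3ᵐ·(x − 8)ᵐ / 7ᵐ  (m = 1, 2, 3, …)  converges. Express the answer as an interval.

(17/3, 31/3)

Apply the ratio test: |a_{m+1}| / |a_m| = [(2(m+1)² + 2(m+1) + 4)/(2m² + 2m + 4)] · 3/7, which tends to 3/7 as m → ∞.
Convergence for |x − 8| · 3/7 < 1, i.e. |x − 8| < 7/3. So R = 7/3.
At x = 31/3: the terms do not tend to 0, so the series diverges.
Endpoint x = 17/3: the terms have absolute value of order m², which does not tend to 0, so the series diverges by the divergence test.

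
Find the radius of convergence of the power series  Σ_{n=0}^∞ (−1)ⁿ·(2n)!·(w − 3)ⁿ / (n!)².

R = 1/4

Ratio test: |a_{n+1}/a_n| = (2n+1)·(2n+2)/(n+1)² → 4 as n → ∞.
The series converges when 4 · |w − 3| < 1, giving R = 1/4.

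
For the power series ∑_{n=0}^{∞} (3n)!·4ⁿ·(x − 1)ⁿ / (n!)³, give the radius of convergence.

R = 1/108

Ratio test: |a_{n+1}/a_n| = (3n+1)·(3n+2)·(3n+3)/(n+1)³ · 4 → 108 as n → ∞.
Thus R = 1/(108) = 1/108.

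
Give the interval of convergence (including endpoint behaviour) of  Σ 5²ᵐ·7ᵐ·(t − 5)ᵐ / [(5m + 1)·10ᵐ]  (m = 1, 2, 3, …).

[173/35, 177/35)

By the ratio test, |a_{m+1}/a_m| = [(5m + 1)/(5(m+1) + 1)] · 25·7/10 → 35/2.
The series converges when 35/2 · |t − 5| < 1, giving R = 2/35.
Check t = 177/35: the terms behave like c/m; limit comparison with the harmonic series gives divergence.
When t = 173/35, the terms alternate in sign and decrease monotonically to 0 in absolute value (size ~ c/m), so the alternating series test gives convergence.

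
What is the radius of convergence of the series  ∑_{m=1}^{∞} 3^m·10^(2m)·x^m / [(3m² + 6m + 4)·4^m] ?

R = 1/75

By the ratio test, |a_{m+1}/a_m| = [(3m² + 6m + 4)/(3(m+1)² + 6(m+1) + 4)] · 3·100/4 → 75.
Convergence for |x| · 75 < 1, i.e. |x| < 1/75. So R = 1/75.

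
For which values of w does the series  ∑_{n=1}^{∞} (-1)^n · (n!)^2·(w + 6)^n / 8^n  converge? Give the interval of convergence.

By the ratio test, |a_{n+1}/a_n| = (n+1)² · 1/8 → ∞.
The terms grow without bound for any (w + 6) ≠ 0, so R = 0 (convergence only at w = -6).

{-6}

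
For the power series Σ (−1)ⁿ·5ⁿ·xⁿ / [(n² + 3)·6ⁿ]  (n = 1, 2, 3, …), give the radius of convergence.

By the ratio test, |a_{n+1}/a_n| = [(n² + 3)/((n+1)² + 3)] · 5/6 → 5/6.
Thus R = 1/(5/6) = 6/5.

R = 6/5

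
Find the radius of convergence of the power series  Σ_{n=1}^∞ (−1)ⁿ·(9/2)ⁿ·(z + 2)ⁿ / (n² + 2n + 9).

R = 2/9

By the ratio test, |a_{n+1}/a_n| = [(n² + 2n + 9)/((n+1)² + 2(n+1) + 9)] · 9/2 → 9/2.
The series converges when 9/2 · |z + 2| < 1, giving R = 2/9.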